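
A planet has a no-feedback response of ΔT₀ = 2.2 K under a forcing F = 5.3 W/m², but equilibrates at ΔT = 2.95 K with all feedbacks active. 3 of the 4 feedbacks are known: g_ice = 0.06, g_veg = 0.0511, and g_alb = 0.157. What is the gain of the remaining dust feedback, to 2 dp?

-0.01

Amplification A = ΔT/ΔT₀ = 2.95/2.2 = 1.341.
Total gain g = 1 − 1/A = 1 − 1/1.341 = 0.2543.
Known gains sum to 0.06 + 0.0511 + 0.157 = 0.2681.
g_dust = 0.2543 − 0.2681 = -0.01.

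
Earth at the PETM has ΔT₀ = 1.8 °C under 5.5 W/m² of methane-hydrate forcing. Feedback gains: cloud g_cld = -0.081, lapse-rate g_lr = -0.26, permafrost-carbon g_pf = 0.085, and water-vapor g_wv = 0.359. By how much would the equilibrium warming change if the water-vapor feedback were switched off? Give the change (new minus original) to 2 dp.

-0.57 °C

Original: g = 0.103, ΔT = 1.8/(1−0.103) = 2.0067 °C.
Without water-vapor: g' = -0.256, ΔT' = 1.8/(1+0.256) = 1.4331 °C.
Change = 1.4331 − 2.0067 = -0.57 °C.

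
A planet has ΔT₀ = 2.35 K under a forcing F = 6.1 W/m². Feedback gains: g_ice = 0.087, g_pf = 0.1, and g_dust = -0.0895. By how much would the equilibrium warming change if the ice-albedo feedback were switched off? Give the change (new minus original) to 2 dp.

-0.23 K

Original: g = 0.0975, ΔT = 2.35/(1−0.0975) = 2.6039 K.
Without ice-albedo: g' = 0.0105, ΔT' = 2.35/(1−0.0105) = 2.3749 K.
Change = 2.3749 − 2.6039 = -0.23 K.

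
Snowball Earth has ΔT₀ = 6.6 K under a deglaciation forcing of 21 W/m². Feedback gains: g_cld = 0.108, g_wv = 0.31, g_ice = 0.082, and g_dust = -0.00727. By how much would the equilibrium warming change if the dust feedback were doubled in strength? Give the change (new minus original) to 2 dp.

Original: g = 0.49273, ΔT = 6.6/(1−0.49273) = 13.0108 K.
With doubled dust: g' = 0.48546, ΔT' = 6.6/(1−0.48546) = 12.8270 K.
Change = 12.8270 − 13.0108 = -0.18 K.

-0.18 K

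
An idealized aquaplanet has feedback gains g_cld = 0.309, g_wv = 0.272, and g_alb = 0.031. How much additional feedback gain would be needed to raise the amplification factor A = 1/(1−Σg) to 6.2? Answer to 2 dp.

0.23

Current total gain = 0.612.
Target gain for A = 6.2: g* = 1 − 1/6.2 = 0.8387.
Additional gain needed = 0.8387 − 0.612 = 0.23.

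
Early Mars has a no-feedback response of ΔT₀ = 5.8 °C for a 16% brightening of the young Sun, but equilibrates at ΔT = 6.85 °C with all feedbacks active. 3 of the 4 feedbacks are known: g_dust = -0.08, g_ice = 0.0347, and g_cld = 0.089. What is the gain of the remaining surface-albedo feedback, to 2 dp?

0.11

Amplification A = ΔT/ΔT₀ = 6.85/5.8 = 1.181.
Total gain g = 1 − 1/A = 1 − 1/1.181 = 0.1533.
Known gains sum to -0.08 + 0.0347 + 0.089 = 0.0437.
g_alb = 0.1533 − 0.0437 = 0.11.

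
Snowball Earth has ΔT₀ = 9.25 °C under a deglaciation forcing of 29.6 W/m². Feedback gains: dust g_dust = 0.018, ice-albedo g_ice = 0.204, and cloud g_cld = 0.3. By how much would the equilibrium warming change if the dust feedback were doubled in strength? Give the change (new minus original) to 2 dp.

Original: g = 0.522, ΔT = 9.25/(1−0.522) = 19.3515 °C.
With doubled dust: g' = 0.54, ΔT' = 9.25/(1−0.54) = 20.1087 °C.
Change = 20.1087 − 19.3515 = 0.76 °C.

0.76 °C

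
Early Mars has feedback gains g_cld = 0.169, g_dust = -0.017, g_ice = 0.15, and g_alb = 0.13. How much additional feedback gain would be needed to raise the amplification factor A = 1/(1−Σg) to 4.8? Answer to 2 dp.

0.36

Current total gain = 0.432.
Target gain for A = 4.8: g* = 1 − 1/4.8 = 0.7917.
Additional gain needed = 0.7917 − 0.432 = 0.36.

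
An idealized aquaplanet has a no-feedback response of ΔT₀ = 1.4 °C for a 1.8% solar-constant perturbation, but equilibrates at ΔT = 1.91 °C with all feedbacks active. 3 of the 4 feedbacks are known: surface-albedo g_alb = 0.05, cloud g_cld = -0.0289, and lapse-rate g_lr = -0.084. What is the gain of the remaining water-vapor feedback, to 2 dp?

Amplification A = ΔT/ΔT₀ = 1.91/1.4 = 1.364.
Total gain g = 1 − 1/A = 1 − 1/1.364 = 0.2669.
Known gains sum to 0.05 − 0.0289 − 0.084 = -0.0629.
g_wv = 0.2669 + 0.0629 = 0.33.

0.33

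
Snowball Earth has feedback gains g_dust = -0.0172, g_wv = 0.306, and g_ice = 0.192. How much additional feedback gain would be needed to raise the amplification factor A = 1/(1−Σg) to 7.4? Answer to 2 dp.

0.38

Current total gain = 0.4808.
Target gain for A = 7.4: g* = 1 − 1/7.4 = 0.8649.
Additional gain needed = 0.8649 − 0.4808 = 0.38.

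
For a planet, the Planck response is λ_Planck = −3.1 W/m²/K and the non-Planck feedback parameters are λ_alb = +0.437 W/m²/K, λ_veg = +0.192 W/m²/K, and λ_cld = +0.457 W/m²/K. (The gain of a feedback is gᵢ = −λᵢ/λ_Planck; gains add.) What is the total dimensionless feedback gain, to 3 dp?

0.350

Convert to gains: g_alb = 0.437/3.1 = 0.141; g_veg = 0.192/3.1 = 0.06194; g_cld = 0.457/3.1 = 0.1474.
Total gain g = 0.35034.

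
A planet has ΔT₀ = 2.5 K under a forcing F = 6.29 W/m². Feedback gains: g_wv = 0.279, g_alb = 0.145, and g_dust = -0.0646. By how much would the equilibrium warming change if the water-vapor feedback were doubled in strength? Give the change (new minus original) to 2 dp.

3.01 K

Original: g = 0.3594, ΔT = 2.5/(1−0.3594) = 3.9026 K.
With doubled water-vapor: g' = 0.6384, ΔT' = 2.5/(1−0.6384) = 6.9137 K.
Change = 6.9137 − 3.9026 = 3.01 K.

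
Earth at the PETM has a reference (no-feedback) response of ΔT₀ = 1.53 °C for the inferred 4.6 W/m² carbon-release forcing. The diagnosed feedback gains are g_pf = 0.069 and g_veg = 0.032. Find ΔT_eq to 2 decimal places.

Total gain g = 0.069 + 0.032 = 0.101.
Amplification A = 1/(1 − 0.101) = 1.112.
ΔT = 1.53 × 1.112 = 1.70 °C.

1.70 °C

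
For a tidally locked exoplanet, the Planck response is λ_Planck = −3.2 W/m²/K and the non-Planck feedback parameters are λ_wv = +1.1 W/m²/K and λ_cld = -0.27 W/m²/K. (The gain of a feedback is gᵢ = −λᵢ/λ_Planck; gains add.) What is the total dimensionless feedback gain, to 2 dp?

Convert to gains: g_wv = 1.1/3.2 = 0.3438; g_cld = -0.27/3.2 = -0.08438.
Total gain g = 0.25942.

0.26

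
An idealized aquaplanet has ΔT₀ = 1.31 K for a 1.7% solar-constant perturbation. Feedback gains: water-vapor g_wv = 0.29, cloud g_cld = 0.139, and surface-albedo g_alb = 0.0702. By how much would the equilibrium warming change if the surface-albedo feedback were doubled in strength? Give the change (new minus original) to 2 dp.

Original: g = 0.4992, ΔT = 1.31/(1−0.4992) = 2.6158 K.
With doubled surface-albedo: g' = 0.5694, ΔT' = 1.31/(1−0.5694) = 3.0423 K.
Change = 3.0423 − 2.6158 = 0.43 K.

0.43 K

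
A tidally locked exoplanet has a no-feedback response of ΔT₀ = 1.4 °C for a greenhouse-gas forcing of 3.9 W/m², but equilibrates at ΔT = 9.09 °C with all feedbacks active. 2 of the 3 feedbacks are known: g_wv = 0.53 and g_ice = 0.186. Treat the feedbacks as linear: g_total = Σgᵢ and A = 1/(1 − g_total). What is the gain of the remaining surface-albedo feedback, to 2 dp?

Amplification A = ΔT/ΔT₀ = 9.09/1.4 = 6.493.
Total gain g = 1 − 1/A = 1 − 1/6.493 = 0.846.
Known gains sum to 0.53 + 0.186 = 0.716.
g_alb = 0.846 − 0.716 = 0.13.

0.13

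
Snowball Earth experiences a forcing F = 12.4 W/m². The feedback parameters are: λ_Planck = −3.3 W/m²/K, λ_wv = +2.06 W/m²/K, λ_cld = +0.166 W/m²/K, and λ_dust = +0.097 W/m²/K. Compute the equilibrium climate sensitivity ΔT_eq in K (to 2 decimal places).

Net feedback parameter λ = (−3.3) + (+2.06) + (+0.166) + (+0.097) = -0.977 W/m²/K.
ΔT = −F/λ = −12.4/(-0.977) = 12.69 K.

12.69 K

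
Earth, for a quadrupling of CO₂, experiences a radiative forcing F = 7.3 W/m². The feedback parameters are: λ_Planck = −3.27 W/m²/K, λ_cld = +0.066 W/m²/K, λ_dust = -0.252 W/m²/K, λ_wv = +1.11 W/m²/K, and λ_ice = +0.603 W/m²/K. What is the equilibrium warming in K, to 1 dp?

4.2 K

Net feedback parameter λ = (−3.27) + (+0.066) + (-0.252) + (+1.11) + (+0.603) = -1.743 W/m²/K.
ΔT = −F/λ = −7.3/(-1.743) = 4.2 K.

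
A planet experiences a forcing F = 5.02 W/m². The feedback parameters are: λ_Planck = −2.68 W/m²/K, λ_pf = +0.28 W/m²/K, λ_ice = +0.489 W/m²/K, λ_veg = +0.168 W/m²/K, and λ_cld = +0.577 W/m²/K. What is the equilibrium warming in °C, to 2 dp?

4.31 °C

Net feedback parameter λ = (−2.68) + (+0.28) + (+0.489) + (+0.168) + (+0.577) = -1.166 W/m²/K.
ΔT = −F/λ = −5.02/(-1.166) = 4.31 °C.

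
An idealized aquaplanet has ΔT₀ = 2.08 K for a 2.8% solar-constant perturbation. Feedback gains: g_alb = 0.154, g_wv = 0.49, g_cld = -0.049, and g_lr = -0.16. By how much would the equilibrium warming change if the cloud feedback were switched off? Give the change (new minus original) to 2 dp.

0.35 K

Original: g = 0.435, ΔT = 2.08/(1−0.435) = 3.6814 K.
Without cloud: g' = 0.484, ΔT' = 2.08/(1−0.484) = 4.0310 K.
Change = 4.0310 − 3.6814 = 0.35 K.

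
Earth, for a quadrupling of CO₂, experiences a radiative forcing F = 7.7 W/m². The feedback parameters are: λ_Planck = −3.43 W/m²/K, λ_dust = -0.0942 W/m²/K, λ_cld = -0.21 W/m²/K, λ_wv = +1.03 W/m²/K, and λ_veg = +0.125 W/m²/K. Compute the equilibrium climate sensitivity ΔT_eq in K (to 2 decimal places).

2.99 K

Net feedback parameter λ = (−3.43) + (-0.0942) + (-0.21) + (+1.03) + (+0.125) = -2.5792 W/m²/K.
ΔT = −F/λ = −7.7/(-2.5792) = 2.99 K.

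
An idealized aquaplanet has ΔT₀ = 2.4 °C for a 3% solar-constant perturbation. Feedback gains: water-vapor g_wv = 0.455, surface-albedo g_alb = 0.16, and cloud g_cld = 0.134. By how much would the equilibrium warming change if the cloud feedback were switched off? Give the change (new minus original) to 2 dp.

Original: g = 0.749, ΔT = 2.4/(1−0.749) = 9.5618 °C.
Without cloud: g' = 0.615, ΔT' = 2.4/(1−0.615) = 6.2338 °C.
Change = 6.2338 − 9.5618 = -3.33 °C.

-3.33 °C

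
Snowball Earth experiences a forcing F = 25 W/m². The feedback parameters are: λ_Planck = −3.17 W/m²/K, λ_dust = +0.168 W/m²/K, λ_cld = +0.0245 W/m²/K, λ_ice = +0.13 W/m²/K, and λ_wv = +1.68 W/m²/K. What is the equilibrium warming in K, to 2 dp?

21.41 K

Net feedback parameter λ = (−3.17) + (+0.168) + (+0.0245) + (+0.13) + (+1.68) = -1.1675 W/m²/K.
ΔT = −F/λ = −25/(-1.1675) = 21.41 K.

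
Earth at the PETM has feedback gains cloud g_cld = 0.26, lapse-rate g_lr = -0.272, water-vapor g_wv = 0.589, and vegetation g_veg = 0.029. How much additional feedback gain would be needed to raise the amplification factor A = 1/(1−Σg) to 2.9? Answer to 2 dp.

0.05

Current total gain = 0.606.
Target gain for A = 2.9: g* = 1 − 1/2.9 = 0.6552.
Additional gain needed = 0.6552 − 0.606 = 0.05.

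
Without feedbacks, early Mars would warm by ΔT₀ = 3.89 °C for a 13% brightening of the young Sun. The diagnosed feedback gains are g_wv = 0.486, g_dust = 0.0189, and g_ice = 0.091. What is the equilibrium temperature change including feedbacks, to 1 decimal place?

Total gain g = 0.486 + 0.0189 + 0.091 = 0.5959.
Amplification A = 1/(1 − 0.5959) = 2.475.
ΔT = 3.89 × 2.475 = 9.6 °C.

9.6 °C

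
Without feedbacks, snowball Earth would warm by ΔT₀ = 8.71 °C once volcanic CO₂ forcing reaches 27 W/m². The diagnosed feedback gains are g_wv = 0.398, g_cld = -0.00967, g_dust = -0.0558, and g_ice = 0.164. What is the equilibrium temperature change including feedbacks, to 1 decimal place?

17.3 °C

Total gain g = 0.398 − 0.00967 − 0.0558 + 0.164 = 0.49653.
Amplification A = 1/(1 − 0.49653) = 1.986.
ΔT = 8.71 × 1.986 = 17.3 °C.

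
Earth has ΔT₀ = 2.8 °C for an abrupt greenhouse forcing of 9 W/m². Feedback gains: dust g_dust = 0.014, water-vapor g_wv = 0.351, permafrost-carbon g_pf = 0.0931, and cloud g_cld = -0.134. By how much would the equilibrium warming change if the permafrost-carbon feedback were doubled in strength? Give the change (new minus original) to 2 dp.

Original: g = 0.3241, ΔT = 2.8/(1−0.3241) = 4.1426 °C.
With doubled permafrost-carbon: g' = 0.4172, ΔT' = 2.8/(1−0.4172) = 4.8044 °C.
Change = 4.8044 − 4.1426 = 0.66 °C.

0.66 °C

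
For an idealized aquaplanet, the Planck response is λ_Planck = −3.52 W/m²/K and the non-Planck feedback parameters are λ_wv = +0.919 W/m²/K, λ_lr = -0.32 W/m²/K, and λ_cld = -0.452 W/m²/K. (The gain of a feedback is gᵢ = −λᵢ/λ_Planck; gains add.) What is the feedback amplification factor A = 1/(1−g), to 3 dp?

1.044

Convert to gains: g_wv = 0.919/3.52 = 0.2611; g_lr = -0.32/3.52 = -0.09091; g_cld = -0.452/3.52 = -0.1284.
Total gain g = 0.04179.
A = 1/(1 − 0.04179) = 1.044.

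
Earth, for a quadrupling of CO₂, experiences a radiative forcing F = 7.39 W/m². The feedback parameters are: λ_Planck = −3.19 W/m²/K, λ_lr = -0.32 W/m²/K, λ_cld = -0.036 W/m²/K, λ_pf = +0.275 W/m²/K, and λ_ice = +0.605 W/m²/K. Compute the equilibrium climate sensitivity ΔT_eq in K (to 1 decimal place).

2.8 K

Net feedback parameter λ = (−3.19) + (-0.32) + (-0.036) + (+0.275) + (+0.605) = -2.666 W/m²/K.
ΔT = −F/λ = −7.39/(-2.666) = 2.8 K.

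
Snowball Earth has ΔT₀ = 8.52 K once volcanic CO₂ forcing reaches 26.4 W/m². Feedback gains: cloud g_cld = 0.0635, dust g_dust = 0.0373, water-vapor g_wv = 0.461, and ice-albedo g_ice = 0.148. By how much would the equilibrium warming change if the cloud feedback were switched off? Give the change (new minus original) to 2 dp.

-5.27 K

Original: g = 0.7098, ΔT = 8.52/(1−0.7098) = 29.3591 K.
Without cloud: g' = 0.6463, ΔT' = 8.52/(1−0.6463) = 24.0882 K.
Change = 24.0882 − 29.3591 = -5.27 K.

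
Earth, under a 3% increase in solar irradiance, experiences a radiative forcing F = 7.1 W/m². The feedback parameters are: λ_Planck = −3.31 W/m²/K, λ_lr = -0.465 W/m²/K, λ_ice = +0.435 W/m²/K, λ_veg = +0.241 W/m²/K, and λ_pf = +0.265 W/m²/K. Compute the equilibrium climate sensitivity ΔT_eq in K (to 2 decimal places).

2.51 K

Net feedback parameter λ = (−3.31) + (-0.465) + (+0.435) + (+0.241) + (+0.265) = -2.834 W/m²/K.
ΔT = −F/λ = −7.1/(-2.834) = 2.51 K.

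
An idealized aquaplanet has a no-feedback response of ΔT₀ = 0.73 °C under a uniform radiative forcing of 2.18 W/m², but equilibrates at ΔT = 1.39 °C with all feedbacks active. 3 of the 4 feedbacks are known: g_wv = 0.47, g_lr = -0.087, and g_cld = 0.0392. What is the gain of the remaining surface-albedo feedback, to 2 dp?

Amplification A = ΔT/ΔT₀ = 1.39/0.73 = 1.904.
Total gain g = 1 − 1/A = 1 − 1/1.904 = 0.4748.
Known gains sum to 0.47 − 0.087 + 0.0392 = 0.4222.
g_alb = 0.4748 − 0.4222 = 0.05.

0.05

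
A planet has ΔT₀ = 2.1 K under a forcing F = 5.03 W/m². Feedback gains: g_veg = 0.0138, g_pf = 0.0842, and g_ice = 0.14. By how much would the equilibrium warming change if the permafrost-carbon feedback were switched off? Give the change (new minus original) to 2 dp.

-0.27 K

Original: g = 0.238, ΔT = 2.1/(1−0.238) = 2.7559 K.
Without permafrost-carbon: g' = 0.1538, ΔT' = 2.1/(1−0.1538) = 2.4817 K.
Change = 2.4817 − 2.7559 = -0.27 K.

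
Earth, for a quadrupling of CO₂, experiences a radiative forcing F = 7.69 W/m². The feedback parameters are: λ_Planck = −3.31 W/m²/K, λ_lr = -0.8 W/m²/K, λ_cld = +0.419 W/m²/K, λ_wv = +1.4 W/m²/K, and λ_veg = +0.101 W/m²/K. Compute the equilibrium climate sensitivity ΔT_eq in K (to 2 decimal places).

Net feedback parameter λ = (−3.31) + (-0.8) + (+0.419) + (+1.4) + (+0.101) = -2.19 W/m²/K.
ΔT = −F/λ = −7.69/(-2.19) = 3.51 K.

3.51 K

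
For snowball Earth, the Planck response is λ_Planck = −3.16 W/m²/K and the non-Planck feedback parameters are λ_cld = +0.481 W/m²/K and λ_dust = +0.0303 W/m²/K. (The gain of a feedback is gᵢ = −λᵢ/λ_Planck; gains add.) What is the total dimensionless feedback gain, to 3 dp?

Convert to gains: g_cld = 0.481/3.16 = 0.1522; g_dust = 0.0303/3.16 = 0.009589.
Total gain g = 0.161789.

0.162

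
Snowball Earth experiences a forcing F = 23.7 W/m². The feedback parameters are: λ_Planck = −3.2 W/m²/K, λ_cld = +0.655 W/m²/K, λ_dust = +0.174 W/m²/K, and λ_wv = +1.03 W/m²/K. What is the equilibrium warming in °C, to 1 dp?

17.7 °C

Net feedback parameter λ = (−3.2) + (+0.655) + (+0.174) + (+1.03) = -1.341 W/m²/K.
ΔT = −F/λ = −23.7/(-1.341) = 17.7 °C.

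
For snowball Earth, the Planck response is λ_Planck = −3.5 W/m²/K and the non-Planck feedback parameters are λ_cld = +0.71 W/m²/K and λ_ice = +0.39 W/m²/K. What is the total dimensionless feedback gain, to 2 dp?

0.31

Convert to gains: g_cld = 0.71/3.5 = 0.2029; g_ice = 0.39/3.5 = 0.1114.
Total gain g = 0.3143.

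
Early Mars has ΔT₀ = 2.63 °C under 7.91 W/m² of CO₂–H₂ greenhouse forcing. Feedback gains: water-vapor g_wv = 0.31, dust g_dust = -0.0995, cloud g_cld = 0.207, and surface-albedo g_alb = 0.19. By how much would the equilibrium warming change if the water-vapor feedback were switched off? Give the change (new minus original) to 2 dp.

Original: g = 0.6075, ΔT = 2.63/(1−0.6075) = 6.7006 °C.
Without water-vapor: g' = 0.2975, ΔT' = 2.63/(1−0.2975) = 3.7438 °C.
Change = 3.7438 − 6.7006 = -2.96 °C.

-2.96 °C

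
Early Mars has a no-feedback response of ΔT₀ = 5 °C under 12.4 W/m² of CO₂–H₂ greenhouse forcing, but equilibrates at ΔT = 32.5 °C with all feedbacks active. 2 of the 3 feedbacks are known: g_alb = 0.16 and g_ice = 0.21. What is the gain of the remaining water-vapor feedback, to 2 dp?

Amplification A = ΔT/ΔT₀ = 32.5/5 = 6.5.
Total gain g = 1 − 1/A = 1 − 1/6.5 = 0.8462.
Known gains sum to 0.16 + 0.21 = 0.37.
g_wv = 0.8462 − 0.37 = 0.48.

0.48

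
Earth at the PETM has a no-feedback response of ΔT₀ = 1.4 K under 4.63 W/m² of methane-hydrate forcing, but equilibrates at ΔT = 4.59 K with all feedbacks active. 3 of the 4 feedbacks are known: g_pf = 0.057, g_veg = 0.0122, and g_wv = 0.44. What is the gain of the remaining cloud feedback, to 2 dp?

Amplification A = ΔT/ΔT₀ = 4.59/1.4 = 3.279.
Total gain g = 1 − 1/A = 1 − 1/3.279 = 0.695.
Known gains sum to 0.057 + 0.0122 + 0.44 = 0.5092.
g_cld = 0.695 − 0.5092 = 0.19.

0.19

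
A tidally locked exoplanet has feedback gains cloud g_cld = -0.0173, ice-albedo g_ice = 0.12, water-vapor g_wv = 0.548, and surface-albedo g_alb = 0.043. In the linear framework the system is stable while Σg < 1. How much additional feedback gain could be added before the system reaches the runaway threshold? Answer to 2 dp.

0.31

Current total gain = -0.0173 + 0.12 + 0.548 + 0.043 = 0.6937.
Margin to runaway = 1 − 0.6937 = 0.31.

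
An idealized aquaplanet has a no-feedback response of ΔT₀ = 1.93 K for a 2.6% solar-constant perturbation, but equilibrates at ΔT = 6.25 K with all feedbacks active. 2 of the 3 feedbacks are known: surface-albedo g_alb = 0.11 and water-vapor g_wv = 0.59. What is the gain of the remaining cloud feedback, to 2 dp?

Amplification A = ΔT/ΔT₀ = 6.25/1.93 = 3.238.
Total gain g = 1 − 1/A = 1 − 1/3.238 = 0.6912.
Known gains sum to 0.11 + 0.59 = 0.7.
g_cld = 0.6912 − 0.7 = -0.01.

-0.01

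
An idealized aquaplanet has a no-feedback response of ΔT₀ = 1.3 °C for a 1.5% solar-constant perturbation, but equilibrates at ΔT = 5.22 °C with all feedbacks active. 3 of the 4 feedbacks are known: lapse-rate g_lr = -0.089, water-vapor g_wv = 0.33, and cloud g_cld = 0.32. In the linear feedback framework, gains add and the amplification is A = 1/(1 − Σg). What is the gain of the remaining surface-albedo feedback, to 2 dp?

Amplification A = ΔT/ΔT₀ = 5.22/1.3 = 4.015.
Total gain g = 1 − 1/A = 1 − 1/4.015 = 0.7509.
Known gains sum to -0.089 + 0.33 + 0.32 = 0.561.
g_alb = 0.7509 − 0.561 = 0.19.

0.19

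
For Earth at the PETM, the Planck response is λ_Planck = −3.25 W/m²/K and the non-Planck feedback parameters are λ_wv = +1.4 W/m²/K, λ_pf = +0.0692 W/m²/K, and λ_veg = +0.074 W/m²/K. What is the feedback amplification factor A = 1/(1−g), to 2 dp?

Convert to gains: g_wv = 1.4/3.25 = 0.4308; g_pf = 0.0692/3.25 = 0.02129; g_veg = 0.074/3.25 = 0.02277.
Total gain g = 0.47486.
A = 1/(1 − 0.47486) = 1.90.

1.90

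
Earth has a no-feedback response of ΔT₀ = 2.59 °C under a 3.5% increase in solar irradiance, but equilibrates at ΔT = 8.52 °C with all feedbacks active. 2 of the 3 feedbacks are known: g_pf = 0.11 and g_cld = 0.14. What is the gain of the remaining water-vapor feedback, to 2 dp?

Amplification A = ΔT/ΔT₀ = 8.52/2.59 = 3.29.
Total gain g = 1 − 1/A = 1 − 1/3.29 = 0.696.
Known gains sum to 0.11 + 0.14 = 0.25.
g_wv = 0.696 − 0.25 = 0.45.

0.45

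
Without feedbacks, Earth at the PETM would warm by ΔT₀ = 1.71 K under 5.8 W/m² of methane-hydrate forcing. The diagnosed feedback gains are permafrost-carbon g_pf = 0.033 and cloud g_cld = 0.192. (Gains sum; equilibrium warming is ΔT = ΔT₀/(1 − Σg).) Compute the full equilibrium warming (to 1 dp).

Total gain g = 0.033 + 0.192 = 0.225.
Amplification A = 1/(1 − 0.225) = 1.29.
ΔT = 1.71 × 1.29 = 2.2 K.

2.2 K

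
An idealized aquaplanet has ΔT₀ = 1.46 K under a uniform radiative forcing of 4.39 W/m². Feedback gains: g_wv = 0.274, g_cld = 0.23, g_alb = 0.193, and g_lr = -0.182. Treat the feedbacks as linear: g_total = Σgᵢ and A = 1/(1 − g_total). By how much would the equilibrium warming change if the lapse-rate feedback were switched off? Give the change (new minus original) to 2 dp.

1.81 K

Original: g = 0.515, ΔT = 1.46/(1−0.515) = 3.0103 K.
Without lapse-rate: g' = 0.697, ΔT' = 1.46/(1−0.697) = 4.8185 K.
Change = 4.8185 − 3.0103 = 1.81 K.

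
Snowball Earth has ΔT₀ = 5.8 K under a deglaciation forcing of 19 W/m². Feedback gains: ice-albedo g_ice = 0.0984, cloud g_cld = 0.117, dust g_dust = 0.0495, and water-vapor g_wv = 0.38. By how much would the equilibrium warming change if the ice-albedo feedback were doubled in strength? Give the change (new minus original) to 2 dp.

6.26 K

Original: g = 0.6449, ΔT = 5.8/(1−0.6449) = 16.3334 K.
With doubled ice-albedo: g' = 0.7433, ΔT' = 5.8/(1−0.7433) = 22.5945 K.
Change = 22.5945 − 16.3334 = 6.26 K.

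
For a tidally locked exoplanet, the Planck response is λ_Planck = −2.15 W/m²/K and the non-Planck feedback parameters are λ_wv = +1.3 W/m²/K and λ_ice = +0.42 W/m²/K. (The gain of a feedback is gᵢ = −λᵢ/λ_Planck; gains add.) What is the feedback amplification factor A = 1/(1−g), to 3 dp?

Convert to gains: g_wv = 1.3/2.15 = 0.6047; g_ice = 0.42/2.15 = 0.1953.
Total gain g = 0.8.
A = 1/(1 − 0.8) = 5.000.

5.000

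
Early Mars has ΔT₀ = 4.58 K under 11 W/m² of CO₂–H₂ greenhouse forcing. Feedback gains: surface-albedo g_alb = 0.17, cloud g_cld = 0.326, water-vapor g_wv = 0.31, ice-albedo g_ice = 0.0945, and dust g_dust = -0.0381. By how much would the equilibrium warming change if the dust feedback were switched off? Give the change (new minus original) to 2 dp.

Original: g = 0.8624, ΔT = 4.58/(1−0.8624) = 33.2849 K.
Without dust: g' = 0.9005, ΔT' = 4.58/(1−0.9005) = 46.0302 K.
Change = 46.0302 − 33.2849 = 12.75 K.

12.75 K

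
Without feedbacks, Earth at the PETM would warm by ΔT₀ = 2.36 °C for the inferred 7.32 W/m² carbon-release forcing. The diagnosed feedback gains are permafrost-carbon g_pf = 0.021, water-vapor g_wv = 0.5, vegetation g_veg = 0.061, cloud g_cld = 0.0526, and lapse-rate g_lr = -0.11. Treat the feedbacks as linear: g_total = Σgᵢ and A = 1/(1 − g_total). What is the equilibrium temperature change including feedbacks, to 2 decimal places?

Total gain g = 0.021 + 0.5 + 0.061 + 0.0526 − 0.11 = 0.5246.
Amplification A = 1/(1 − 0.5246) = 2.103.
ΔT = 2.36 × 2.103 = 4.96 °C.

4.96 °C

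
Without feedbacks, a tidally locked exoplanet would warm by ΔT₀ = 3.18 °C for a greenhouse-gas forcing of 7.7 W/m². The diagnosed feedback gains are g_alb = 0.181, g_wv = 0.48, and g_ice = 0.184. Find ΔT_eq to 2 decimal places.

Total gain g = 0.181 + 0.48 + 0.184 = 0.845.
Amplification A = 1/(1 − 0.845) = 6.452.
ΔT = 3.18 × 6.452 = 20.52 °C.

20.52 °C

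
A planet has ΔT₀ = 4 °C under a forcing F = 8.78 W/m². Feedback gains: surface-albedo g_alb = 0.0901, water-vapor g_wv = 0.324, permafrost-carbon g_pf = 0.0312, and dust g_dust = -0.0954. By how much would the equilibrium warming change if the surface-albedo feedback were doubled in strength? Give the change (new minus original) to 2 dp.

0.99 °C

Original: g = 0.3499, ΔT = 4/(1−0.3499) = 6.1529 °C.
With doubled surface-albedo: g' = 0.44, ΔT' = 4/(1−0.44) = 7.1429 °C.
Change = 7.1429 − 6.1529 = 0.99 °C.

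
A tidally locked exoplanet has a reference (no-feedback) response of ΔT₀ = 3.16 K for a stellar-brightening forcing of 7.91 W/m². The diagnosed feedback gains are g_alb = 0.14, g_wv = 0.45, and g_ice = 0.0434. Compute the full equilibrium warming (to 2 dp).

8.62 K

Total gain g = 0.14 + 0.45 + 0.0434 = 0.6334.
Amplification A = 1/(1 − 0.6334) = 2.728.
ΔT = 3.16 × 2.728 = 8.62 K.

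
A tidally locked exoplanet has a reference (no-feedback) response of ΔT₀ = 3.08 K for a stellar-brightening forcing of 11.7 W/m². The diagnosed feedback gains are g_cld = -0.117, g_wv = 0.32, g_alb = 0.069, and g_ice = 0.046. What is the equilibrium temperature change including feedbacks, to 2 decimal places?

Total gain g = -0.117 + 0.32 + 0.069 + 0.046 = 0.318.
Amplification A = 1/(1 − 0.318) = 1.466.
ΔT = 3.08 × 1.466 = 4.52 K.

4.52 K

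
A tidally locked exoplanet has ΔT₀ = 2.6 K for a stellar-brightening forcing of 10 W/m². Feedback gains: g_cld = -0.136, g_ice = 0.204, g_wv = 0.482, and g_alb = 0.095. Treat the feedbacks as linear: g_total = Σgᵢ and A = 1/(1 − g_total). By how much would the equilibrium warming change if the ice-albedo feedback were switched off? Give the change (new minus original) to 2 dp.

-2.67 K

Original: g = 0.645, ΔT = 2.6/(1−0.645) = 7.3239 K.
Without ice-albedo: g' = 0.441, ΔT' = 2.6/(1−0.441) = 4.6512 K.
Change = 4.6512 − 7.3239 = -2.67 K.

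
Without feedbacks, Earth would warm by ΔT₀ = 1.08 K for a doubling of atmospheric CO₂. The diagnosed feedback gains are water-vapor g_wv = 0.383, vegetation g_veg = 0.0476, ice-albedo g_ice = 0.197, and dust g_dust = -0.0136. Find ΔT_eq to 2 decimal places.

2.80 K

Total gain g = 0.383 + 0.0476 + 0.197 − 0.0136 = 0.614.
Amplification A = 1/(1 − 0.614) = 2.591.
ΔT = 1.08 × 2.591 = 2.80 K.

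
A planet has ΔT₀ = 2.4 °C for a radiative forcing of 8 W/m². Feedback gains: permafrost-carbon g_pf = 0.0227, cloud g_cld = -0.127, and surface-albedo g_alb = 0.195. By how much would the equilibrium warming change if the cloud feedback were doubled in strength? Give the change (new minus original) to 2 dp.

Original: g = 0.0907, ΔT = 2.4/(1−0.0907) = 2.6394 °C.
With doubled cloud: g' = -0.0363, ΔT' = 2.4/(1+0.0363) = 2.3159 °C.
Change = 2.3159 − 2.6394 = -0.32 °C.

-0.32 °C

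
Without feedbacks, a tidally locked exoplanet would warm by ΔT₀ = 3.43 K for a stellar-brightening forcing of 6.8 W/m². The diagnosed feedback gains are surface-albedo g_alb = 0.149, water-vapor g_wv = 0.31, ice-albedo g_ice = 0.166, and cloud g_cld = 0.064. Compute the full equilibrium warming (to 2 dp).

11.03 K

Total gain g = 0.149 + 0.31 + 0.166 + 0.064 = 0.689.
Amplification A = 1/(1 − 0.689) = 3.215.
ΔT = 3.43 × 3.215 = 11.03 K.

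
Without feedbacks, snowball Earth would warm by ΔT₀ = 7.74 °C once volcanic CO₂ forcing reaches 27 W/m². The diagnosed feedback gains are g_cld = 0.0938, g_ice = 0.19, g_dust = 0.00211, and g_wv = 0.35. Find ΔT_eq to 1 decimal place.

Total gain g = 0.0938 + 0.19 + 0.00211 + 0.35 = 0.63591.
Amplification A = 1/(1 − 0.63591) = 2.747.
ΔT = 7.74 × 2.747 = 21.3 °C.

21.3 °C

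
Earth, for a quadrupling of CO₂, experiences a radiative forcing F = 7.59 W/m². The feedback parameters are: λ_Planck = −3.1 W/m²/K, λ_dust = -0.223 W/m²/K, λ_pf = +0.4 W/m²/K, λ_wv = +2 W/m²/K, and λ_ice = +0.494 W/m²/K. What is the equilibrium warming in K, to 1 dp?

Net feedback parameter λ = (−3.1) + (-0.223) + (+0.4) + (+2) + (+0.494) = -0.429 W/m²/K.
ΔT = −F/λ = −7.59/(-0.429) = 17.7 K.

17.7 K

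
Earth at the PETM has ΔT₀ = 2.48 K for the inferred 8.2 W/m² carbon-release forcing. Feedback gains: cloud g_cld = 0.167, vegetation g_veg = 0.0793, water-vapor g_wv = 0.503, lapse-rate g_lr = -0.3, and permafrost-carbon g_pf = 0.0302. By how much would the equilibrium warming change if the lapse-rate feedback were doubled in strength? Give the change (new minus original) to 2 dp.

Original: g = 0.4795, ΔT = 2.48/(1−0.4795) = 4.7646 K.
With doubled lapse-rate: g' = 0.1795, ΔT' = 2.48/(1−0.1795) = 3.0225 K.
Change = 3.0225 − 4.7646 = -1.74 K.

-1.74 K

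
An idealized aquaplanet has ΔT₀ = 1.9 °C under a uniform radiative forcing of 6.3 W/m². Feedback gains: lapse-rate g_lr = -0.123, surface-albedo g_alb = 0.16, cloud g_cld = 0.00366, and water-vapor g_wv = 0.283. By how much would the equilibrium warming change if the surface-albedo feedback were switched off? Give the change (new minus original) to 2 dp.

-0.54 °C

Original: g = 0.32366, ΔT = 1.9/(1−0.32366) = 2.8092 °C.
Without surface-albedo: g' = 0.16366, ΔT' = 1.9/(1−0.16366) = 2.2718 °C.
Change = 2.2718 − 2.8092 = -0.54 °C.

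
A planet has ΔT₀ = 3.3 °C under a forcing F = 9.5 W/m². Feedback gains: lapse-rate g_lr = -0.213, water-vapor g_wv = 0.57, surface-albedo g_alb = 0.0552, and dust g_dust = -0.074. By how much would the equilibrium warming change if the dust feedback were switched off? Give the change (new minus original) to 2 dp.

0.63 °C

Original: g = 0.3382, ΔT = 3.3/(1−0.3382) = 4.9864 °C.
Without dust: g' = 0.4122, ΔT' = 3.3/(1−0.4122) = 5.6142 °C.
Change = 5.6142 − 4.9864 = 0.63 °C.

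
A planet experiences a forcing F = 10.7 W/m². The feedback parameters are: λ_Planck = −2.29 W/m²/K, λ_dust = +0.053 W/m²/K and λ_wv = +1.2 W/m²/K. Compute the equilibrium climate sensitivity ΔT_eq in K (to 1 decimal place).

10.3 K

Net feedback parameter λ = (−2.29) + (+0.053) + (+1.2) = -1.037 W/m²/K.
ΔT = −F/λ = −10.7/(-1.037) = 10.3 K.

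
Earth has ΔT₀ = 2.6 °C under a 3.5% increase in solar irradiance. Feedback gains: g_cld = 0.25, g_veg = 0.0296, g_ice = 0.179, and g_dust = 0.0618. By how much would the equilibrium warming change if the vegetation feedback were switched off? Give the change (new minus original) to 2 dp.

Original: g = 0.5204, ΔT = 2.6/(1−0.5204) = 5.4212 °C.
Without vegetation: g' = 0.4908, ΔT' = 2.6/(1−0.4908) = 5.1060 °C.
Change = 5.1060 − 5.4212 = -0.32 °C.

-0.32 °C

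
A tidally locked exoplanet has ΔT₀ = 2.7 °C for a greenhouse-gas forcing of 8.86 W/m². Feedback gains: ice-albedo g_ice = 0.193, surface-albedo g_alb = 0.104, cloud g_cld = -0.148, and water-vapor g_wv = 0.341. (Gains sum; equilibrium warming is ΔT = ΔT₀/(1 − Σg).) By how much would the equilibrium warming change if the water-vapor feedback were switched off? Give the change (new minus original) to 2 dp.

Original: g = 0.49, ΔT = 2.7/(1−0.49) = 5.2941 °C.
Without water-vapor: g' = 0.149, ΔT' = 2.7/(1−0.149) = 3.1727 °C.
Change = 3.1727 − 5.2941 = -2.12 °C.

-2.12 °C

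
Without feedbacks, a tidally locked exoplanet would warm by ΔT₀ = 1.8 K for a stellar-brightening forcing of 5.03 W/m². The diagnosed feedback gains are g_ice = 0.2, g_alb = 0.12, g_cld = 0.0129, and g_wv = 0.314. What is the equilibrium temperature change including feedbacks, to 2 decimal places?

5.10 K

Total gain g = 0.2 + 0.12 + 0.0129 + 0.314 = 0.6469.
Amplification A = 1/(1 − 0.6469) = 2.832.
ΔT = 1.8 × 2.832 = 5.10 K.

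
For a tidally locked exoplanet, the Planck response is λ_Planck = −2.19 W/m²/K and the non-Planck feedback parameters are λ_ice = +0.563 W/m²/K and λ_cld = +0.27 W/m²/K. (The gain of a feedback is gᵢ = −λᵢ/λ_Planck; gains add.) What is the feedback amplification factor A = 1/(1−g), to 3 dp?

Convert to gains: g_ice = 0.563/2.19 = 0.2571; g_cld = 0.27/2.19 = 0.1233.
Total gain g = 0.3804.
A = 1/(1 − 0.3804) = 1.614.

1.614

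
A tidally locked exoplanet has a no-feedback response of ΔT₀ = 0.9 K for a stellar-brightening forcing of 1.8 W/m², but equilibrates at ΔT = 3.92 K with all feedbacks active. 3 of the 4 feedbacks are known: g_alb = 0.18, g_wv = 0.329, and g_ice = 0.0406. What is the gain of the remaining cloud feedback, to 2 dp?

0.22

Amplification A = ΔT/ΔT₀ = 3.92/0.9 = 4.356.
Total gain g = 1 − 1/A = 1 − 1/4.356 = 0.7704.
Known gains sum to 0.18 + 0.329 + 0.0406 = 0.5496.
g_cld = 0.7704 − 0.5496 = 0.22.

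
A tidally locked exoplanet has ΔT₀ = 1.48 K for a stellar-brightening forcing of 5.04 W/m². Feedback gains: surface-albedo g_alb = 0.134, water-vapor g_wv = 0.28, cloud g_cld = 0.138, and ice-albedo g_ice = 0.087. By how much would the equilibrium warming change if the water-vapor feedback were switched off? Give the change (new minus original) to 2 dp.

Original: g = 0.639, ΔT = 1.48/(1−0.639) = 4.0997 K.
Without water-vapor: g' = 0.359, ΔT' = 1.48/(1−0.359) = 2.3089 K.
Change = 2.3089 − 4.0997 = -1.79 K.

-1.79 K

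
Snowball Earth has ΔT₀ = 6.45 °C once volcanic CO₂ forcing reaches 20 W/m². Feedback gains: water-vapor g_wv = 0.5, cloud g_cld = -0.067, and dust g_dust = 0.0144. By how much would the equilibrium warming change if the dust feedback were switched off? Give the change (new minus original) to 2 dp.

-0.30 °C

Original: g = 0.4474, ΔT = 6.45/(1−0.4474) = 11.6721 °C.
Without dust: g' = 0.433, ΔT' = 6.45/(1−0.433) = 11.3757 °C.
Change = 11.3757 − 11.6721 = -0.30 °C.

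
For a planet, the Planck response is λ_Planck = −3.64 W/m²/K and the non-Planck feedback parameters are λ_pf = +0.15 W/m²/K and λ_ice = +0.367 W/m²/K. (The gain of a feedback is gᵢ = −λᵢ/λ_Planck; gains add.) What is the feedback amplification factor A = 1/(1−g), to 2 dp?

1.17

Convert to gains: g_pf = 0.15/3.64 = 0.04121; g_ice = 0.367/3.64 = 0.1008.
Total gain g = 0.14201.
A = 1/(1 − 0.14201) = 1.17.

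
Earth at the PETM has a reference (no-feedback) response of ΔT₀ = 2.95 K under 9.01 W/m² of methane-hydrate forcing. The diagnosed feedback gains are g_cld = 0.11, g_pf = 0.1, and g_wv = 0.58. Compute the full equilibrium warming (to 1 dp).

14.0 K

Total gain g = 0.11 + 0.1 + 0.58 = 0.79.
Amplification A = 1/(1 − 0.79) = 4.762.
ΔT = 2.95 × 4.762 = 14.0 K.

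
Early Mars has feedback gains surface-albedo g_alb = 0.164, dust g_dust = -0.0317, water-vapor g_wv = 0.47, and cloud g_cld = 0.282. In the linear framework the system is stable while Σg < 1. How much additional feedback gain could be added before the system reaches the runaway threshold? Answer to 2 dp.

0.12

Current total gain = 0.164 − 0.0317 + 0.47 + 0.282 = 0.8843.
Margin to runaway = 1 − 0.8843 = 0.12.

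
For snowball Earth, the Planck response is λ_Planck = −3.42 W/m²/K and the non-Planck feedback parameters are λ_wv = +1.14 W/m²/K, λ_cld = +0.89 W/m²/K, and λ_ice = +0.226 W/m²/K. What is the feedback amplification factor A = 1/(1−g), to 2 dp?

Convert to gains: g_wv = 1.14/3.42 = 0.3333; g_cld = 0.89/3.42 = 0.2602; g_ice = 0.226/3.42 = 0.06608.
Total gain g = 0.65958.
A = 1/(1 − 0.65958) = 2.94.

2.94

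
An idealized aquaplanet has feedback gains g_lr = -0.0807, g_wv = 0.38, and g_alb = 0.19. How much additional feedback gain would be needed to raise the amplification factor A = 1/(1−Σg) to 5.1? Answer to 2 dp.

0.31

Current total gain = 0.4893.
Target gain for A = 5.1: g* = 1 − 1/5.1 = 0.8039.
Additional gain needed = 0.8039 − 0.4893 = 0.31.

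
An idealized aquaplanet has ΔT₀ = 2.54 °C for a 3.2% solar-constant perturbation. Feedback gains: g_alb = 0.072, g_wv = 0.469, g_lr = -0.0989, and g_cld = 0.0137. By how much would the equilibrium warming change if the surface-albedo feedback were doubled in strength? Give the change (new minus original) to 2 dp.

Original: g = 0.4558, ΔT = 2.54/(1−0.4558) = 4.6674 °C.
With doubled surface-albedo: g' = 0.5278, ΔT' = 2.54/(1−0.5278) = 5.3791 °C.
Change = 5.3791 − 4.6674 = 0.71 °C.

0.71 °C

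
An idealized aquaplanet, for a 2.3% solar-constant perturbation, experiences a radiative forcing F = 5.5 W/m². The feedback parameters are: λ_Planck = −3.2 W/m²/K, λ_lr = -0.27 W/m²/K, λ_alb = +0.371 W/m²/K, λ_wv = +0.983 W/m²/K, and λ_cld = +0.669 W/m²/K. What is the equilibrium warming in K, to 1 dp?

Net feedback parameter λ = (−3.2) + (-0.27) + (+0.371) + (+0.983) + (+0.669) = -1.447 W/m²/K.
ΔT = −F/λ = −5.5/(-1.447) = 3.8 K.

3.8 K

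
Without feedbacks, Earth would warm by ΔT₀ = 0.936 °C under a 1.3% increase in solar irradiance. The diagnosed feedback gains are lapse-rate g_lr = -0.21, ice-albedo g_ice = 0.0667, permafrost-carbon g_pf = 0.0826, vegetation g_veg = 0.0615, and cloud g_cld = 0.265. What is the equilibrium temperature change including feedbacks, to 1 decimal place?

1.3 °C

Total gain g = -0.21 + 0.0667 + 0.0826 + 0.0615 + 0.265 = 0.2658.
Amplification A = 1/(1 − 0.2658) = 1.362.
ΔT = 0.936 × 1.362 = 1.3 °C.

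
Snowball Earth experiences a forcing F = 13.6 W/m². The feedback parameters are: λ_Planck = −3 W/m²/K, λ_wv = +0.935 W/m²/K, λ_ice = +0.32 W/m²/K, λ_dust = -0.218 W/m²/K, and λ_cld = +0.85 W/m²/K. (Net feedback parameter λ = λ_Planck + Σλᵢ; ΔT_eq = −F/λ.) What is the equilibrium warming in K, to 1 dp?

Net feedback parameter λ = (−3) + (+0.935) + (+0.32) + (-0.218) + (+0.85) = -1.113 W/m²/K.
ΔT = −F/λ = −13.6/(-1.113) = 12.2 K.

12.2 K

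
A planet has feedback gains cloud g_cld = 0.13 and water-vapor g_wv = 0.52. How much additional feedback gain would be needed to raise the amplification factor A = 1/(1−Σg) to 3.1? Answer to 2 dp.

Current total gain = 0.65.
Target gain for A = 3.1: g* = 1 − 1/3.1 = 0.6774.
Additional gain needed = 0.6774 − 0.65 = 0.03.

0.03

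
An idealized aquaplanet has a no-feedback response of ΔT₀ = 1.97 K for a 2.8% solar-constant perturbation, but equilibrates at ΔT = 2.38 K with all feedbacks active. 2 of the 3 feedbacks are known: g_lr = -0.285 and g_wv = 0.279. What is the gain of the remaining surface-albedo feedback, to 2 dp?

0.18

Amplification A = ΔT/ΔT₀ = 2.38/1.97 = 1.208.
Total gain g = 1 − 1/A = 1 − 1/1.208 = 0.1722.
Known gains sum to -0.285 + 0.279 = -0.006.
g_alb = 0.1722 + 0.006 = 0.18.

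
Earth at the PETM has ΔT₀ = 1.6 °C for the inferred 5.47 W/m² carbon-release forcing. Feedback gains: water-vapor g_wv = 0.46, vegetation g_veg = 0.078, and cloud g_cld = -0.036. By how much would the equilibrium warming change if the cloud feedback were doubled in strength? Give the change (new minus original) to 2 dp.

-0.22 °C

Original: g = 0.502, ΔT = 1.6/(1−0.502) = 3.2129 °C.
With doubled cloud: g' = 0.466, ΔT' = 1.6/(1−0.466) = 2.9963 °C.
Change = 2.9963 − 3.2129 = -0.22 °C.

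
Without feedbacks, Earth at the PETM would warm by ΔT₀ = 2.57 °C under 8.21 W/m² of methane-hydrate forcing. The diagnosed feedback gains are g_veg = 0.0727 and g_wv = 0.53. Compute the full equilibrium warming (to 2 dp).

6.47 °C

Total gain g = 0.0727 + 0.53 = 0.6027.
Amplification A = 1/(1 − 0.6027) = 2.517.
ΔT = 2.57 × 2.517 = 6.47 °C.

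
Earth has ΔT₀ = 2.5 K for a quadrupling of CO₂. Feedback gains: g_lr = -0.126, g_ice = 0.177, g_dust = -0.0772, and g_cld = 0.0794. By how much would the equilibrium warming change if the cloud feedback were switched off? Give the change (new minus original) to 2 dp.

-0.20 K

Original: g = 0.0532, ΔT = 2.5/(1−0.0532) = 2.6405 K.
Without cloud: g' = -0.0262, ΔT' = 2.5/(1+0.0262) = 2.4362 K.
Change = 2.4362 − 2.6405 = -0.20 K.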